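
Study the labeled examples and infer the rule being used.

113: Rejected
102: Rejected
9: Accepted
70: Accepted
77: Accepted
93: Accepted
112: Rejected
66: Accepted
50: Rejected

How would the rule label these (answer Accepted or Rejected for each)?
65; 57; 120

Accepted, Accepted, Rejected

The classifier is using: digit sum ≥ 6.
65: Accepted (digit sum 6+5 = 11). 57: Accepted (digit sum 5+7 = 12). 120: Rejected (digit sum 1+2+0 = 3).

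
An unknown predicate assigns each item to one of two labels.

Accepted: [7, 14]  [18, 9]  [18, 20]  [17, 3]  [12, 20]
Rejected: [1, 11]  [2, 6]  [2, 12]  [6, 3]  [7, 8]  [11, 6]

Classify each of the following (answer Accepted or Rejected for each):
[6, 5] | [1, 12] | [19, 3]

The classifier is using: sum ≥ 20.
Rejected: [6, 5], since 6+5 = 11. Rejected: [1, 12], since 1+12 = 13. Accepted: [19, 3], since 19+3 = 22.

Rejected, Rejected, Accepted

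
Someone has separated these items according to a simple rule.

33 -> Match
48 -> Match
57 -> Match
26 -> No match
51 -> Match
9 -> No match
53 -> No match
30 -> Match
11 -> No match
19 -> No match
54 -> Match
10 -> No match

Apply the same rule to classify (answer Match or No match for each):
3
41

The simplest hypothesis consistent with all the labels is: multiple of 3 AND at least 10.
3 → 3 = 3·1, 3 < 10 → No match. 41 → 41 = 3·13 + 2, 41 ≥ 10 → No match.

No match, No match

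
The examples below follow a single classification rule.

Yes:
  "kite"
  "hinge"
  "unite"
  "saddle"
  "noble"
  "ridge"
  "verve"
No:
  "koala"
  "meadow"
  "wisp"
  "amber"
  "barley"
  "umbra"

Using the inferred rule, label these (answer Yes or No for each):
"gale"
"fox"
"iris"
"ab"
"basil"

Yes, No, No, No, No

One predicate separates the groups cleanly: ends with 'e'.
"gale": ends with 'e' — satisfies this, so Yes. "fox": ends with 'x' — does not fit, so No. "iris": ends with 's' — does not fit, so No. "ab": ends with 'b' — does not fit, so No. "basil": ends with 'l' — does not fit, so No.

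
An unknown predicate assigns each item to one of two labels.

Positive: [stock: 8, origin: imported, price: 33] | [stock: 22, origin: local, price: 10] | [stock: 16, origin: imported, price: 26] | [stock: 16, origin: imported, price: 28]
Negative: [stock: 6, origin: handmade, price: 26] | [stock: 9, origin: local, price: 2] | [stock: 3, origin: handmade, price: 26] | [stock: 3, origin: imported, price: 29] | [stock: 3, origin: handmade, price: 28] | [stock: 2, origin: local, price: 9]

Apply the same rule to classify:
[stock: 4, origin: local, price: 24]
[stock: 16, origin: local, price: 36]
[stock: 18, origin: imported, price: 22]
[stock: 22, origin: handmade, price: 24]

Negative, Positive, Positive, Positive

One predicate separates the groups cleanly: stock ≥ 8 AND price ≥ 9.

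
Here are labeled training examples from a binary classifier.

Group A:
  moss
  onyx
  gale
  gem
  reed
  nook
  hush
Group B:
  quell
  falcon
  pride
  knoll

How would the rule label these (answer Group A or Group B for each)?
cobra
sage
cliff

Group B, Group A, Group B

The common property of the 'Group A' items is: length ≤ 4. No 'Group B' item has it.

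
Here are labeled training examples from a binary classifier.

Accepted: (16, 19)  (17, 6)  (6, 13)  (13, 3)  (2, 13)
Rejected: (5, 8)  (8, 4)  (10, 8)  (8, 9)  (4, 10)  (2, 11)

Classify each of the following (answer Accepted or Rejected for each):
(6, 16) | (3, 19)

The rule appears to be: max ≥ 13.
(6, 16) → max 16 → Accepted.
(3, 19) → max 19 → Accepted.

Accepted, Accepted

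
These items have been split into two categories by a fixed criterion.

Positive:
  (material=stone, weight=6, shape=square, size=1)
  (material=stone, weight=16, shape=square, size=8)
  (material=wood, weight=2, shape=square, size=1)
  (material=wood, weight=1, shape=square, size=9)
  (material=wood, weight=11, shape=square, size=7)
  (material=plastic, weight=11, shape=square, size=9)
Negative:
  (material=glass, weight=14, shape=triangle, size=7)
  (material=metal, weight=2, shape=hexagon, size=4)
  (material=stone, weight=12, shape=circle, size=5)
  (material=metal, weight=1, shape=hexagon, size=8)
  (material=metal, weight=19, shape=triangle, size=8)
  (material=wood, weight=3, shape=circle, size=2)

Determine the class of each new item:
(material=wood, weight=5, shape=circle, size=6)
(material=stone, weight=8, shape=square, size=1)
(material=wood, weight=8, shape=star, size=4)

The classifier is using: shape is square.
Negative: (material=wood, weight=5, shape=circle, size=6), since shape is circle.
Positive: (material=stone, weight=8, shape=square, size=1), since shape is square.
Negative: (material=wood, weight=8, shape=star, size=4), since shape is star.

Negative, Positive, Negative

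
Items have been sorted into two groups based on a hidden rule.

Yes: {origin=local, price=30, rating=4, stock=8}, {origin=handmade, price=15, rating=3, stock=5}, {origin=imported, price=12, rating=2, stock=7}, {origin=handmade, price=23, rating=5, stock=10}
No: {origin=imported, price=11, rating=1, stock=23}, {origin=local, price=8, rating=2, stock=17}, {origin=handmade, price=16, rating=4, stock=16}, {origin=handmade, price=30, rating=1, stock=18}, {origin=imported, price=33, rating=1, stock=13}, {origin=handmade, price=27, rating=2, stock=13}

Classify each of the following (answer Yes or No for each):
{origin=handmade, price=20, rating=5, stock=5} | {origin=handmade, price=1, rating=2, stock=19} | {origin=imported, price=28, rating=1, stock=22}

A rule that fits every label: stock ≤ 10 — true of each 'Yes' example, false of each 'No' one.

Yes, No, No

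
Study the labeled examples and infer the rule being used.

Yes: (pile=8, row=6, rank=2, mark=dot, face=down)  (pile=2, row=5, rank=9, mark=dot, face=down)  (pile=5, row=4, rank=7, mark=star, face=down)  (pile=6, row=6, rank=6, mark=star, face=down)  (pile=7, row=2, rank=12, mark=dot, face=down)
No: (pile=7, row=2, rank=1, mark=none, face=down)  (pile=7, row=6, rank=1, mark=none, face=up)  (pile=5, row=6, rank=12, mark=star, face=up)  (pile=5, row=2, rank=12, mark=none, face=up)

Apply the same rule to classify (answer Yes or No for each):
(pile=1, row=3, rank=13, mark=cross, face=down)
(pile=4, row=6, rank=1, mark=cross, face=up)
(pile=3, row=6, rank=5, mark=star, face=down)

The common property of the 'Yes' items is: face is down AND rank ≥ 2. No 'No' item has it.
Yes: (pile=1, row=3, rank=13, mark=cross, face=down), since face is down, rank = 13.
No: (pile=4, row=6, rank=1, mark=cross, face=up), since face is up, rank = 1.
Yes: (pile=3, row=6, rank=5, mark=star, face=down), since face is down, rank = 5.

Yes, No, Yes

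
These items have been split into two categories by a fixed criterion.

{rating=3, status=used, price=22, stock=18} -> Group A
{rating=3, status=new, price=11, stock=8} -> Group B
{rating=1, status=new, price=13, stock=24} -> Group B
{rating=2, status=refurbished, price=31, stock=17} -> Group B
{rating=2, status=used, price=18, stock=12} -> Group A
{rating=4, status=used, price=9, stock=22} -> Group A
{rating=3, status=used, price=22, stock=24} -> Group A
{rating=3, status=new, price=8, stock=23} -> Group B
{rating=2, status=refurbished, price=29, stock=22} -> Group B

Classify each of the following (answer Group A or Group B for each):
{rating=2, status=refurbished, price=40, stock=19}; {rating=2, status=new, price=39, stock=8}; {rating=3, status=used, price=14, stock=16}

Group B, Group B, Group A

A rule that fits every label: status is used — true of each 'Group A' example, false of each 'Group B' one.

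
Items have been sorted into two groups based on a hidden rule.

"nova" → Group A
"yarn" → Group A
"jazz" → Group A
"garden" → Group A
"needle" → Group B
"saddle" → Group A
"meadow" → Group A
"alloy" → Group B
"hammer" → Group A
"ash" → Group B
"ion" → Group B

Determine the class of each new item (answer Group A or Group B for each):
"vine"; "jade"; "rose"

Group B, Group A, Group B

One predicate separates the groups cleanly: even length AND contains 'a'.
"vine" → length 4, no 'a' → Group B.
"jade" → length 4, has 'a' → Group A.
"rose" → length 4, no 'a' → Group B.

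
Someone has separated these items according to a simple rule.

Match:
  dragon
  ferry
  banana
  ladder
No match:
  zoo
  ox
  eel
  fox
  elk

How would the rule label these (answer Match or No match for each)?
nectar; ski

Match, No match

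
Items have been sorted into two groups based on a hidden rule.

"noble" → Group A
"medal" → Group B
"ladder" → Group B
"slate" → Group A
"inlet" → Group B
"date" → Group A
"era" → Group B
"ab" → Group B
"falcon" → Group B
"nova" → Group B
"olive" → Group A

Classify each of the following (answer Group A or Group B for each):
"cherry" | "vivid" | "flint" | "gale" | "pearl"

The pattern is that an item is 'Group A' exactly when: ends with 'e'.
"cherry" → ends with 'y' → Group B. "vivid" → ends with 'd' → Group B. "flint" → ends with 't' → Group B. "gale" → ends with 'e' → Group A. "pearl" → ends with 'l' → Group B.

Group B, Group B, Group B, Group A, Group B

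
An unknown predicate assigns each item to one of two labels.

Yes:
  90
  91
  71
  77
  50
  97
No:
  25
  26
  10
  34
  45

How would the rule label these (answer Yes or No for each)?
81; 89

Yes, Yes

All 'Yes' examples share one property — at least 50 — and every 'No' example lacks it.
81 → 81 ≥ 50 → Yes. 89 → 89 ≥ 50 → Yes.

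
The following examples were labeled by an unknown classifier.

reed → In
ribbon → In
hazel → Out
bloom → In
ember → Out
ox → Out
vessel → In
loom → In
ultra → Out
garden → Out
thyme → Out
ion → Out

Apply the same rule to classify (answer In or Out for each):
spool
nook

The classifier is using: has a double letter.
In: spool, since 'oo' doubled.
In: nook, since 'oo' doubled.

In, In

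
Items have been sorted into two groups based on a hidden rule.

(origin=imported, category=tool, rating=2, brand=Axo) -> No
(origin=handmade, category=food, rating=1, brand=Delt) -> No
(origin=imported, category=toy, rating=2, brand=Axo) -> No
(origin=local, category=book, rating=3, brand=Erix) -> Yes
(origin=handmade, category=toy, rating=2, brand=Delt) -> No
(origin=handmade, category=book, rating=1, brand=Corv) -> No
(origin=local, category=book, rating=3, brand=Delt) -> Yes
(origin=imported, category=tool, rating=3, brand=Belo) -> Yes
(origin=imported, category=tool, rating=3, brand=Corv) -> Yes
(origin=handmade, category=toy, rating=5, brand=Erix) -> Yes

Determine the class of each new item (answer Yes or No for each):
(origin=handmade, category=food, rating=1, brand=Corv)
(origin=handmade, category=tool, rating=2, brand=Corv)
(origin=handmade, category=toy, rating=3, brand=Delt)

The simplest hypothesis consistent with all the labels is: rating ≥ 3.
(origin=handmade, category=food, rating=1, brand=Corv): rating = 1 — doesn't qualify, so No. (origin=handmade, category=tool, rating=2, brand=Corv): rating = 2 — doesn't qualify, so No. (origin=handmade, category=toy, rating=3, brand=Delt): rating = 3 — fits, so Yes.

No, No, Yes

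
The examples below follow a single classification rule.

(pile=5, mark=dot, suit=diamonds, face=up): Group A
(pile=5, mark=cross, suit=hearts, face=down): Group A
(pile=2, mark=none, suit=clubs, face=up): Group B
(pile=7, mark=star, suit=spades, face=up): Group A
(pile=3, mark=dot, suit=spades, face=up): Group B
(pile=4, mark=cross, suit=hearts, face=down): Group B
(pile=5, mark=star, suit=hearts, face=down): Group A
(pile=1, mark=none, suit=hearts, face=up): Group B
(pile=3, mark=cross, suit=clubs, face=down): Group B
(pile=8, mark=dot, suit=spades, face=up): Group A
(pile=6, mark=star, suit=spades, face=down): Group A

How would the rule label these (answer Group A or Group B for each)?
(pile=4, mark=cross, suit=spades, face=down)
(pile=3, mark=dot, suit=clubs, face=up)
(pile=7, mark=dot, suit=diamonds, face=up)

Every 'Group A' example satisfies: pile ≥ 5. None of the 'Group B' examples do.
(pile=4, mark=cross, suit=spades, face=down): Group B (pile = 4). (pile=3, mark=dot, suit=clubs, face=up): Group B (pile = 3). (pile=7, mark=dot, suit=diamonds, face=up): Group A (pile = 7).

Group B, Group B, Group A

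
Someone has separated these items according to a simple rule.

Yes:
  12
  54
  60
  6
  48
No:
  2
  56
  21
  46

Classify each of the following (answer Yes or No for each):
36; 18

Rule: multiple of 6. This holds for each 'Yes' example and fails for each 'No' one.

Yes, Yes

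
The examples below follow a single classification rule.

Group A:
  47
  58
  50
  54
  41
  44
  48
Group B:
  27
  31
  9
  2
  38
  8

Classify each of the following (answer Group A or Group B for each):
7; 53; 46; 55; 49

Group B, Group A, Group A, Group A, Group A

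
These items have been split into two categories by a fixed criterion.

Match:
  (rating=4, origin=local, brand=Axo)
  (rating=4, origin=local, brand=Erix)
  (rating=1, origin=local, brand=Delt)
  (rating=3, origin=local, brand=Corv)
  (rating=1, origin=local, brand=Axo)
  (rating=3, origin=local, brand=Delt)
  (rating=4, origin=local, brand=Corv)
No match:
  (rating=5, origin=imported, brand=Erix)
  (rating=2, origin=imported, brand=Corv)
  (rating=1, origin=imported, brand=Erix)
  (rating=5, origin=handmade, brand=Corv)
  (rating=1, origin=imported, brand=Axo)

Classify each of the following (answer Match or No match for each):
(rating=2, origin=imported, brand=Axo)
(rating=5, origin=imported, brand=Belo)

All 'Match' examples share one property — origin is local — and every 'No match' example lacks it.
(rating=2, origin=imported, brand=Axo) — origin is imported, hence No match. (rating=5, origin=imported, brand=Belo) — origin is imported, hence No match.

No match, No match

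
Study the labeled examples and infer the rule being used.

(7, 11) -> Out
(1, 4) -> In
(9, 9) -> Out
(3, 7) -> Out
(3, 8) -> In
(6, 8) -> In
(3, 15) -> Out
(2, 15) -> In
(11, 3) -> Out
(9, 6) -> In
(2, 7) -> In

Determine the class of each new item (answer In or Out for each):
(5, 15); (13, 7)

Out, Out

Every 'In' example satisfies: product is even. None of the 'Out' examples do.
(5, 15): 5·15 = 75 — lacks this property, so Out.
(13, 7): 13·7 = 91 — lacks this property, so Out.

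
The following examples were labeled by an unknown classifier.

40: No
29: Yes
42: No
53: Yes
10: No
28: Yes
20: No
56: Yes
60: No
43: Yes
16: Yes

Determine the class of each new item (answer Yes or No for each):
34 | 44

Every 'Yes' example satisfies: digit sum ≥ 7. None of the 'No' examples do.
34: digit sum 3+4 = 7 — passes, so Yes.
44: digit sum 4+4 = 8 — passes, so Yes.

Yes, Yes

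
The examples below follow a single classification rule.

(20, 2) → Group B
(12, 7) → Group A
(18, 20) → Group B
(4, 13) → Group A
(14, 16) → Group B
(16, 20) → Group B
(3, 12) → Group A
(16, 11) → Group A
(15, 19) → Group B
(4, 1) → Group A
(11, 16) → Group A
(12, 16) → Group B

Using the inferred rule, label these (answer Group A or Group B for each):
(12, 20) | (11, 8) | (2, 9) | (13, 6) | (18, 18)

Group B, Group A, Group A, Group A, Group B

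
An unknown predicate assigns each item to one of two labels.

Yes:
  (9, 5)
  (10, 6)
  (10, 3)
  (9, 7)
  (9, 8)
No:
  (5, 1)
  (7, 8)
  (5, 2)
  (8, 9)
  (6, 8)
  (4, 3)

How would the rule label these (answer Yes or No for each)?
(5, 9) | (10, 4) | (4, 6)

No, Yes, No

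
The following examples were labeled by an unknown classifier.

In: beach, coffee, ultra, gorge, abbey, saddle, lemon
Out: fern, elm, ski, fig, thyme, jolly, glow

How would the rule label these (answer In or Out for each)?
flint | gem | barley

Out, Out, In

'In' ⟺ has ≥ 2 vowels.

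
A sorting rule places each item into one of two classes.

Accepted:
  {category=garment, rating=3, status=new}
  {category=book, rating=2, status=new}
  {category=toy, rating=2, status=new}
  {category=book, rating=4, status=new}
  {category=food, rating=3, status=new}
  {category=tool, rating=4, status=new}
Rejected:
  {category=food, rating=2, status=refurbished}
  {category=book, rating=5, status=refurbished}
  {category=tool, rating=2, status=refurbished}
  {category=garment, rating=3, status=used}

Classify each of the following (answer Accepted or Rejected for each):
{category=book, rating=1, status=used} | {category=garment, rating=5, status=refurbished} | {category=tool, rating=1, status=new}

The rule appears to be: status is new.

Rejected, Rejected, Accepted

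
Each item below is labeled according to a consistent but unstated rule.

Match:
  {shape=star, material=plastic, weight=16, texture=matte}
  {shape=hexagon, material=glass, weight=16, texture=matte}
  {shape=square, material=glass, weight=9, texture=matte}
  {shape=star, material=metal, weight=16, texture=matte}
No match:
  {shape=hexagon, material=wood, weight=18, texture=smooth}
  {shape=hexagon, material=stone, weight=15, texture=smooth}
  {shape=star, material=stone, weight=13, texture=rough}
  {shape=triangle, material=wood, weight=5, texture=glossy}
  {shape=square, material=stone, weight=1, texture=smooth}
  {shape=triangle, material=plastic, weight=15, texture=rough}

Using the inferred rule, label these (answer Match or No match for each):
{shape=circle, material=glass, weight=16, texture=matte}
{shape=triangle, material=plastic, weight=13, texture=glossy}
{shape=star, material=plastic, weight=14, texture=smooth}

The rule appears to be: texture is matte.
{shape=circle, material=glass, weight=16, texture=matte} — texture is matte, hence Match.
{shape=triangle, material=plastic, weight=13, texture=glossy} — texture is glossy, hence No match.
{shape=star, material=plastic, weight=14, texture=smooth} — texture is smooth, hence No match.

Match, No match, No match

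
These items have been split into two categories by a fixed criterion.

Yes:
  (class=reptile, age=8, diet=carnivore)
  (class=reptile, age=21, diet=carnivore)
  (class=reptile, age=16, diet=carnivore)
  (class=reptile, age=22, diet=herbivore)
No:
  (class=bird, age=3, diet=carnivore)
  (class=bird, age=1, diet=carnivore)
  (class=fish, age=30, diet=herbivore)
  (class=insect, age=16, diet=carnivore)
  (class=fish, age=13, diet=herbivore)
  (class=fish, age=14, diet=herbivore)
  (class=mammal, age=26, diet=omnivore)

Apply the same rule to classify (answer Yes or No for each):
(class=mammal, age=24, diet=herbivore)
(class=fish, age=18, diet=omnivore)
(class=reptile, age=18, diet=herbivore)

The common property of the 'Yes' items is: class is reptile. No 'No' item has it.
(class=mammal, age=24, diet=herbivore): class is mammal — doesn't match, so No.
(class=fish, age=18, diet=omnivore): class is fish — doesn't match, so No.
(class=reptile, age=18, diet=herbivore): class is reptile — matches, so Yes.

No, No, Yes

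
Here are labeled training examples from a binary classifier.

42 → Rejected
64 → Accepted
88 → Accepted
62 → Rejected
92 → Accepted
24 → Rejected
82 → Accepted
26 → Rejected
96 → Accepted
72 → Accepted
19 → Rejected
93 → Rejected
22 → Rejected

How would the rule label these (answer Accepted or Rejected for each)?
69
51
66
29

Rejected, Rejected, Accepted, Rejected

The pattern is that an item is 'Accepted' exactly when: even AND at least 64.
69 — 69 is odd, 69 ≥ 64, hence Rejected. 51 — 51 is odd, 51 < 64, hence Rejected. 66 — 66 is even, 66 ≥ 64, hence Accepted. 29 — 29 is odd, 29 < 64, hence Rejected.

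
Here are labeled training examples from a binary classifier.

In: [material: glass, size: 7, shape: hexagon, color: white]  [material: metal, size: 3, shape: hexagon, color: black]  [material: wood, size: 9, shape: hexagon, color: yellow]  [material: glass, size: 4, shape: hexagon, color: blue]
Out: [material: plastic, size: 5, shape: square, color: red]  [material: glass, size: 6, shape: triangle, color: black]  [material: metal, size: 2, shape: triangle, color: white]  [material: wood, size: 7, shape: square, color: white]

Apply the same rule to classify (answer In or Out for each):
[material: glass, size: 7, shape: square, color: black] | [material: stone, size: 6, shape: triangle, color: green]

The distinguishing property — shape is hexagon — holds for all the 'In' cases and none of the 'Out' cases.
[material: glass, size: 7, shape: square, color: black] — shape is square, hence Out. [material: stone, size: 6, shape: triangle, color: green] — shape is triangle, hence Out.

Out, Out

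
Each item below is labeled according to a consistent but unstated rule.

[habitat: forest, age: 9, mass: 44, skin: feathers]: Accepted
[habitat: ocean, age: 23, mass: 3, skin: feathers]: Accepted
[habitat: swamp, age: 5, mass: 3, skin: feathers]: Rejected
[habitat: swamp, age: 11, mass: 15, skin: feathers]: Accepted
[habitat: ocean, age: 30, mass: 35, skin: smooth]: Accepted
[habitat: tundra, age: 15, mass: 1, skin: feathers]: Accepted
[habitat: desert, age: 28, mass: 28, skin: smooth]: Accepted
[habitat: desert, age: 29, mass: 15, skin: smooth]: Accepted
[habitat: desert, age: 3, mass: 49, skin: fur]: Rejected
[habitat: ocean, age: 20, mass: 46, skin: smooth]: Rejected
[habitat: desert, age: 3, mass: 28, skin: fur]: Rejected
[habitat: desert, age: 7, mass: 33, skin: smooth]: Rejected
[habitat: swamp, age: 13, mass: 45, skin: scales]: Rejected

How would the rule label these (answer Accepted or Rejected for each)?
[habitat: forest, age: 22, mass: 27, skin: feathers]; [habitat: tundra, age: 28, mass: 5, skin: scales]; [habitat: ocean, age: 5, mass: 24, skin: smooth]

One predicate separates the groups cleanly: age ≥ 9 AND mass ≤ 44.
[habitat: forest, age: 22, mass: 27, skin: feathers]: age = 22, mass = 27, qualifies → Accepted. [habitat: tundra, age: 28, mass: 5, skin: scales]: age = 28, mass = 5, qualifies → Accepted. [habitat: ocean, age: 5, mass: 24, skin: smooth]: age = 5, mass = 24, does not fit → Rejected.

Accepted, Accepted, Rejected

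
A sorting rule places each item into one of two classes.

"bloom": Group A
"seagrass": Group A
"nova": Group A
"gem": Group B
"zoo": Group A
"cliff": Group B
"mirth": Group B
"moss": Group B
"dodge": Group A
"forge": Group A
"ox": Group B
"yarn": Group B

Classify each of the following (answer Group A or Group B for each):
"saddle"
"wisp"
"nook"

The pattern is that an item is 'Group A' exactly when: has ≥ 2 vowels.
"saddle" — 2 vowels, hence Group A. "wisp" — 1 vowel, hence Group B. "nook" — 2 vowels, hence Group A.

Group A, Group B, Group A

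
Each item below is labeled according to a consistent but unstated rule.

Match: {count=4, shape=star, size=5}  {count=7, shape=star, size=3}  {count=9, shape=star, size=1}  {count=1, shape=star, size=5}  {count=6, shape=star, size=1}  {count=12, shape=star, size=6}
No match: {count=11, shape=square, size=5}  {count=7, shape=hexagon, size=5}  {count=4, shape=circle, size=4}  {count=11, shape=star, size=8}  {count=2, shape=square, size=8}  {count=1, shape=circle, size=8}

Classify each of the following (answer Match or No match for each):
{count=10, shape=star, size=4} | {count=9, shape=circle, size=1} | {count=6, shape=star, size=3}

The distinguishing property — shape is star AND size ≤ 6 — holds for all the 'Match' cases and none of the 'No match' cases.

Match, No match, Match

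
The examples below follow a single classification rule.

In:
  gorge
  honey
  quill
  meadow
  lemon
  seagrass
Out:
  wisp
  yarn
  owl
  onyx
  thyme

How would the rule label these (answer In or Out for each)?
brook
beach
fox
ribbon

A rule that fits every label: has ≥ 2 vowels — true of each 'In' example, false of each 'Out' one.
brook: 2 vowels — has this property, so In.
beach: 2 vowels — has this property, so In.
fox: 1 vowel — does not fit, so Out.
ribbon: 2 vowels — has this property, so In.

In, In, Out, In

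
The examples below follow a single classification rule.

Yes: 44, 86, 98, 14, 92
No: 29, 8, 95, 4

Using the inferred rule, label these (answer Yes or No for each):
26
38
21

Yes, Yes, No

Every 'Yes' example satisfies: even AND at least 14. None of the 'No' examples do.
Yes: 26, since 26 is even, 26 ≥ 14.
Yes: 38, since 38 is even, 38 ≥ 14.
No: 21, since 21 is odd, 21 ≥ 14.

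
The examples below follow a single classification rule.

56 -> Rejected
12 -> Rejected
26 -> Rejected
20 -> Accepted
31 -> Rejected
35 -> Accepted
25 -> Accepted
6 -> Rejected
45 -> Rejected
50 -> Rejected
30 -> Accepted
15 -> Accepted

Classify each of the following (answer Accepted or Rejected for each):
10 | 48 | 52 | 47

Every 'Accepted' example satisfies: multiple of 5 AND at most 35. None of the 'Rejected' examples do.

Accepted, Rejected, Rejected, Rejected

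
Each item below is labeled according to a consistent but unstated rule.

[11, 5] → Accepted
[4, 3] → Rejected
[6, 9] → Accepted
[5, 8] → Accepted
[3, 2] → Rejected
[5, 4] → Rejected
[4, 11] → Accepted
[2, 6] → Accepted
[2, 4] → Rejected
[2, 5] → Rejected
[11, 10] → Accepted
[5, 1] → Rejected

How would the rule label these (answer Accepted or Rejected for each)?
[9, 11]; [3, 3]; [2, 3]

Accepted, Rejected, Rejected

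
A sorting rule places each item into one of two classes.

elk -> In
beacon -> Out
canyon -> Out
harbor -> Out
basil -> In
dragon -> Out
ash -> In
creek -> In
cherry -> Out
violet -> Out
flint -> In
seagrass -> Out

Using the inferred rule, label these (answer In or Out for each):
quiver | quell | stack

All 'In' examples share one property — odd length — and every 'Out' example lacks it.
quiver → length 6 → Out. quell → length 5 → In. stack → length 5 → In.

Out, In, In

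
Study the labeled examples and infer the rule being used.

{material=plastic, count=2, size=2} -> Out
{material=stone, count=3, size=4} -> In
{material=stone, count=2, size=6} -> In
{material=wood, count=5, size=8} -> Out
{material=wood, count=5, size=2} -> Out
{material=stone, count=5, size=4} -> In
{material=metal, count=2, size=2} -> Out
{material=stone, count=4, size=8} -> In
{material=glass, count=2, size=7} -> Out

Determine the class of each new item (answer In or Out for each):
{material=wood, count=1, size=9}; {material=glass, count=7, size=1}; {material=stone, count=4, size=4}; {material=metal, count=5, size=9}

Rule: material is stone. This holds for each 'In' example and fails for each 'Out' one.
{material=wood, count=1, size=9}: material is wood, fails the rule → Out.
{material=glass, count=7, size=1}: material is glass, fails the rule → Out.
{material=stone, count=4, size=4}: material is stone, fits → In.
{material=metal, count=5, size=9}: material is metal, fails the rule → Out.

Out, Out, In, Out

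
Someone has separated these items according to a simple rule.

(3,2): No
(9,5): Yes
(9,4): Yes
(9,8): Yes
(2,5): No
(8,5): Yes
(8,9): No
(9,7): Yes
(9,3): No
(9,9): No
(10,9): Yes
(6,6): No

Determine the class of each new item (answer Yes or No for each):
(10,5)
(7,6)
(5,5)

Yes, Yes, No

Rule: first > second AND sum ≥ 13. This holds for each 'Yes' example and fails for each 'No' one.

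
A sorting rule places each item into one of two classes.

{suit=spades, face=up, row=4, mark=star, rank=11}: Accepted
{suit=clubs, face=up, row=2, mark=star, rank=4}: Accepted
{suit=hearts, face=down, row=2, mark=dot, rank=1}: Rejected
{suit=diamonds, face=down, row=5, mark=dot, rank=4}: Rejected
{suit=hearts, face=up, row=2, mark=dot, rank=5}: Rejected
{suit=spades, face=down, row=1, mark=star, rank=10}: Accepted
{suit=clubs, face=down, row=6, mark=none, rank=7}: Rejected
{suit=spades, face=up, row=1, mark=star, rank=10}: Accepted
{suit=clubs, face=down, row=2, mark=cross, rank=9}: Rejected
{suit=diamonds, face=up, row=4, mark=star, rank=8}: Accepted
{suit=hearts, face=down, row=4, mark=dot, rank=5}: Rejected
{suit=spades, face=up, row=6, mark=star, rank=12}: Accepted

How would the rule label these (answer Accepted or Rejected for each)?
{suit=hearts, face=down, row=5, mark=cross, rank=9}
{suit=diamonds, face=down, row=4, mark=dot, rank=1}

Rejected, Rejected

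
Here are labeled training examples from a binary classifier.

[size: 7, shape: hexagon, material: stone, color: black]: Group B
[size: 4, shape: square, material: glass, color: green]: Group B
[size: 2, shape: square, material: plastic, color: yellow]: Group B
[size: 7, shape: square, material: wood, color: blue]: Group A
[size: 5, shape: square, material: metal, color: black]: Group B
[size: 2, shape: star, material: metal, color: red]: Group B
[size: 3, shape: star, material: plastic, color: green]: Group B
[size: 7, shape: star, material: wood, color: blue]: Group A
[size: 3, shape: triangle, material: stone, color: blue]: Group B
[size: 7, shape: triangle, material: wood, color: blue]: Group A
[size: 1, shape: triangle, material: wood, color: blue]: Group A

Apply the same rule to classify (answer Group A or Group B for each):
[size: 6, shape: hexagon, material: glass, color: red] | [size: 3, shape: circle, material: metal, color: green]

A rule that fits every label: material is wood — true of each 'Group A' example, false of each 'Group B' one.

Group B, Group B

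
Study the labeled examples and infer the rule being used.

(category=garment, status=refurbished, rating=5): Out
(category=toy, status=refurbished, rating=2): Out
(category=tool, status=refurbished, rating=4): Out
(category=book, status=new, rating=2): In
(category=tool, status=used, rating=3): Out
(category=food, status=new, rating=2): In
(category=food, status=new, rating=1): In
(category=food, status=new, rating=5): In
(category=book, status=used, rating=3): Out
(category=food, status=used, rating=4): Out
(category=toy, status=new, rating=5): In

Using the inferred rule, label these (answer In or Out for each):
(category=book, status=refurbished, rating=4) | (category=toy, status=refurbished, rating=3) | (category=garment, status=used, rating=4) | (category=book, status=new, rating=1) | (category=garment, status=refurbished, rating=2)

Out, Out, Out, In, Out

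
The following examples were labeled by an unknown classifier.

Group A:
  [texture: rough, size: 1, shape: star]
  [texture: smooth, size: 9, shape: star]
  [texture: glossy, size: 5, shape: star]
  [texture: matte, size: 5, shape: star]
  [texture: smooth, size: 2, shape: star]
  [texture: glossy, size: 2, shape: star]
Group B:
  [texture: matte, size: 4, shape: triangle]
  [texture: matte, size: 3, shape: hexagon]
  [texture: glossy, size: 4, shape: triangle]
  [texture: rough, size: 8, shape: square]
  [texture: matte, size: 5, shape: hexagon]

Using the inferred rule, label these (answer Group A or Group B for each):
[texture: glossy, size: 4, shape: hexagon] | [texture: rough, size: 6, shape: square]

The simplest hypothesis consistent with all the labels is: shape is star.

Group B, Group B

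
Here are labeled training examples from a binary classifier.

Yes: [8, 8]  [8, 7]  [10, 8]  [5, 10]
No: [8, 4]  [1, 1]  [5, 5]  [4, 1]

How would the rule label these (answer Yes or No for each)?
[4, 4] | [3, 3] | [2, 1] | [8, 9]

No, No, No, Yes

The common property of the 'Yes' items is: sum ≥ 15. No 'No' item has it.
[4, 4]: No (4+4 = 8). [3, 3]: No (3+3 = 6). [2, 1]: No (2+1 = 3). [8, 9]: Yes (8+9 = 17).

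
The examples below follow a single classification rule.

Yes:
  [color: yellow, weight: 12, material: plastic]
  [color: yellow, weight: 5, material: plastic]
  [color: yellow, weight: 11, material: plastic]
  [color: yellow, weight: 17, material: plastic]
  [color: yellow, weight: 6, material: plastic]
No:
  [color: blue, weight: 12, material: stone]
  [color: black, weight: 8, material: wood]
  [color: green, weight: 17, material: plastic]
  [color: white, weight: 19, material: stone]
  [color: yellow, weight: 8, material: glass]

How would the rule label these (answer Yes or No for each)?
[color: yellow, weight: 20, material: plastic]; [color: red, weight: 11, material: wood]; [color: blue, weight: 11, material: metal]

Rule: color is yellow AND material is plastic. This holds for each 'Yes' example and fails for each 'No' one.
[color: yellow, weight: 20, material: plastic]: color is yellow, material is plastic — fits, so Yes.
[color: red, weight: 11, material: wood]: color is red, material is wood — doesn't match, so No.
[color: blue, weight: 11, material: metal]: color is blue, material is metal — doesn't match, so No.

Yes, No, No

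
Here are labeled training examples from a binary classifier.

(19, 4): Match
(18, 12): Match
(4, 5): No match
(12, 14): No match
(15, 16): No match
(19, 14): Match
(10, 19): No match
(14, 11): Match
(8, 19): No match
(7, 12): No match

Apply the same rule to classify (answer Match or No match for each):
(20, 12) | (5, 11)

The common property of the 'Match' items is: first > second. No 'No match' item has it.
(20, 12): 20 > 12, qualifies → Match. (5, 11): 5 < 11, does not pass → No match.

Match, No match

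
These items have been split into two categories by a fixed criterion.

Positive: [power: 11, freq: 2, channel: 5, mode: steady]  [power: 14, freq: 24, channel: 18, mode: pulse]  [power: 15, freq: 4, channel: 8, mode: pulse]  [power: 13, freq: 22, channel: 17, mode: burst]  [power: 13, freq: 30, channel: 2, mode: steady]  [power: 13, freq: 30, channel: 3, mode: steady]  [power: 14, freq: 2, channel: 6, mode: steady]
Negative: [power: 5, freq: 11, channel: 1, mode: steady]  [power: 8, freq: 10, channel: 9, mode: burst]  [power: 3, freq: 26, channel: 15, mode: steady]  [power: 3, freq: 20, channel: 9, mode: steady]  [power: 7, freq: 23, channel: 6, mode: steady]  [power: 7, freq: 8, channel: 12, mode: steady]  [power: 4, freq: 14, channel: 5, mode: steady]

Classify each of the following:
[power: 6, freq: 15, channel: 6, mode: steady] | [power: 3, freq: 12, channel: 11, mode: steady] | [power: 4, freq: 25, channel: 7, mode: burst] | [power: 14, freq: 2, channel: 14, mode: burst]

One predicate separates the groups cleanly: power ≥ 11.
[power: 6, freq: 15, channel: 6, mode: steady]: power = 6, does not pass → Negative.
[power: 3, freq: 12, channel: 11, mode: steady]: power = 3, does not pass → Negative.
[power: 4, freq: 25, channel: 7, mode: burst]: power = 4, does not pass → Negative.
[power: 14, freq: 2, channel: 14, mode: burst]: power = 14, matches → Positive.

Negative, Negative, Negative, Positive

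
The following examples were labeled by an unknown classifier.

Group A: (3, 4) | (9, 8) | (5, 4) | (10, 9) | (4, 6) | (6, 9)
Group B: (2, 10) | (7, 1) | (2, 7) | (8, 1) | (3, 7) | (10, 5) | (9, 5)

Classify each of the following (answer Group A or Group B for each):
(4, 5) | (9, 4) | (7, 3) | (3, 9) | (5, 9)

Group A, Group B, Group B, Group B, Group B

The classifier is using: |first − second| ≤ 3.
(4, 5): |4−5| = 1, fits → Group A. (9, 4): |9−4| = 5, lacks this property → Group B. (7, 3): |7−3| = 4, lacks this property → Group B. (3, 9): |3−9| = 6, lacks this property → Group B. (5, 9): |5−9| = 4, lacks this property → Group B.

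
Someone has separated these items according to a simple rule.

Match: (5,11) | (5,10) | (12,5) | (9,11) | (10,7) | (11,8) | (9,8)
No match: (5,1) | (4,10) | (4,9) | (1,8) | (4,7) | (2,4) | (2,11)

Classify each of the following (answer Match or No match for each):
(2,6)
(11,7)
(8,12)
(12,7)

The common property of the 'Match' items is: sum ≥ 15. No 'No match' item has it.
(2,6) → 2+6 = 8 → No match. (11,7) → 11+7 = 18 → Match. (8,12) → 8+12 = 20 → Match. (12,7) → 12+7 = 19 → Match.

No match, Match, Match, Match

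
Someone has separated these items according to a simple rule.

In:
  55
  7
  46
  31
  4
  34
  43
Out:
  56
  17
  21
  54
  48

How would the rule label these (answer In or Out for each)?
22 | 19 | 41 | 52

In, In, Out, In

Rule: ≡ 1 (mod 3). This holds for each 'In' example and fails for each 'Out' one.
In: 22, since 22 mod 3 = 1.
In: 19, since 19 mod 3 = 1.
Out: 41, since 41 mod 3 = 2.
In: 52, since 52 mod 3 = 1.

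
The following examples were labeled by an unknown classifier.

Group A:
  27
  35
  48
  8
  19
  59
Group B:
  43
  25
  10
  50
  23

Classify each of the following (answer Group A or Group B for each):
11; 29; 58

All 'Group A' examples share one property — digit sum ≥ 8 — and every 'Group B' example lacks it.
11: digit sum 1+1 = 2, does not satisfy this → Group B.
29: digit sum 2+9 = 11, satisfies this → Group A.
58: digit sum 5+8 = 13, satisfies this → Group A.

Group B, Group A, Group A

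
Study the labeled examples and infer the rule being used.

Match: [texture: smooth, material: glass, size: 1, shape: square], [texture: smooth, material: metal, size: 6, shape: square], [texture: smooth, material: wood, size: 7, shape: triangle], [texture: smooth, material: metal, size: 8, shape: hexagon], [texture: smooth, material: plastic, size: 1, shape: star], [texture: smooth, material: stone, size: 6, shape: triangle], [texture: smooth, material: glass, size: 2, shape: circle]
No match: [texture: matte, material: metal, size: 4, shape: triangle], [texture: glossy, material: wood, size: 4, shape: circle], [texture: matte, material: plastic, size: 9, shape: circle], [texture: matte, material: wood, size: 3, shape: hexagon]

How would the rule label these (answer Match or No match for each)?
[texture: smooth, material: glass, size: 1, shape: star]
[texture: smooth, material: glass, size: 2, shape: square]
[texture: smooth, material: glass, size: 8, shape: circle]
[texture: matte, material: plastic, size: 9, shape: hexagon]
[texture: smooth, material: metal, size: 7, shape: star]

Match, Match, Match, No match, Match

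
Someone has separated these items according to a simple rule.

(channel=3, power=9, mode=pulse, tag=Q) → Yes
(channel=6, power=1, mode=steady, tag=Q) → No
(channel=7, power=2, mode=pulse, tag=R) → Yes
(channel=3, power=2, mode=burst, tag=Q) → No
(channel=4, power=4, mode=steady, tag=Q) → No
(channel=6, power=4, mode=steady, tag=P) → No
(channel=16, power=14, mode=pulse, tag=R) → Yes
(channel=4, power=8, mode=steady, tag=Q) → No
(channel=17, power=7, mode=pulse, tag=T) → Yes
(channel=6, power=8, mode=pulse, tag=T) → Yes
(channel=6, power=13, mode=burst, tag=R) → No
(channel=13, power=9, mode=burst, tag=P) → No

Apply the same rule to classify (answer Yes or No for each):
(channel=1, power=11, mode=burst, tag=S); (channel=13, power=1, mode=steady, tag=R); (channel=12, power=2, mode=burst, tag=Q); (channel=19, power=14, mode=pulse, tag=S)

'Yes' ⟺ mode is pulse.
(channel=1, power=11, mode=burst, tag=S) → mode is burst → No. (channel=13, power=1, mode=steady, tag=R) → mode is steady → No. (channel=12, power=2, mode=burst, tag=Q) → mode is burst → No. (channel=19, power=14, mode=pulse, tag=S) → mode is pulse → Yes.

No, No, No, Yes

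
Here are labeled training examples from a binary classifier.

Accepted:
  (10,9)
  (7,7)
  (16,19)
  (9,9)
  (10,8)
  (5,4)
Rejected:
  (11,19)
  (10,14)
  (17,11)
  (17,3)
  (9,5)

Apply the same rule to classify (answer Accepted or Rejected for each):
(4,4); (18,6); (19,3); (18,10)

Accepted, Rejected, Rejected, Rejected

'Accepted' ⟺ |first − second| ≤ 3.
Accepted: (4,4), since |4−4| = 0. Rejected: (18,6), since |18−6| = 12. Rejected: (19,3), since |19−3| = 16. Rejected: (18,10), since |18−10| = 8.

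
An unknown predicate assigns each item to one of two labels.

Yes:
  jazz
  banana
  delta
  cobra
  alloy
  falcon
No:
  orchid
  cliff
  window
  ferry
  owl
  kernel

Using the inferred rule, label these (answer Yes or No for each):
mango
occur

Yes, No

One predicate separates the groups cleanly: contains 'a'.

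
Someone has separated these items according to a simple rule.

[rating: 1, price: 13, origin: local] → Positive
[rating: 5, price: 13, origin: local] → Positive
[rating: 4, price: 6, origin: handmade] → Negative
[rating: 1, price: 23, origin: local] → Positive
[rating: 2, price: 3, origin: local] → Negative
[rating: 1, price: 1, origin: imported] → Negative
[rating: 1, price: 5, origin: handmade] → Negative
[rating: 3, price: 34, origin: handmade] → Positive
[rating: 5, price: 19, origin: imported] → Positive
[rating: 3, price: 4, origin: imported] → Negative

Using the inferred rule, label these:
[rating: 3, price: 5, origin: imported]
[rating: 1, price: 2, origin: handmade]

The pattern is that an item is 'Positive' exactly when: price ≥ 13.
[rating: 3, price: 5, origin: imported] — price = 5, hence Negative. [rating: 1, price: 2, origin: handmade] — price = 2, hence Negative.

Negative, Negative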